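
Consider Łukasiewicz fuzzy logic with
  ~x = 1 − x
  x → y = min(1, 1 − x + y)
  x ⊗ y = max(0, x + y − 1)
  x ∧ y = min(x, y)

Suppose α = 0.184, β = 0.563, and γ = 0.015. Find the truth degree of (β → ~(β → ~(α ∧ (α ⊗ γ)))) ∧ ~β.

0.437

α ⊗ γ = max(0, 0.184 + 0.015 − 1) = max(0, -0.801) = 0.000
α ∧ (α ⊗ γ) = min(0.184, 0.000) = 0.000
~(α ∧ (α ⊗ γ)) = 1 − 0.000 = 1.000
β → ~(α ∧ (α ⊗ γ)) = min(1, 1 − 0.563 + 1.000) = min(1, 1.437) = 1.000
~(β → ~(α ∧ (α ⊗ γ))) = 1 − 1.000 = 0.000
β → ~(β → ~(α ∧ (α ⊗ γ))) = min(1, 1 − 0.563 + 0.000) = min(1, 0.437) = 0.437
~β = 1 − 0.563 = 0.437
(β → ~(β → ~(α ∧ (α ⊗ γ)))) ∧ ~β = min(0.437, 0.437) = 0.437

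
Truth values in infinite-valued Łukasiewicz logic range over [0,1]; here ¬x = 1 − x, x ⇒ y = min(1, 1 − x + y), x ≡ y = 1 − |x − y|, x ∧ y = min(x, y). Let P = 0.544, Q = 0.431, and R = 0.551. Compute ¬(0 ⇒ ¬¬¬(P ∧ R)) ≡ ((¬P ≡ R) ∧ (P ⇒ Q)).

0.113

P ∧ R = min(0.544, 0.551) = 0.544
¬(P ∧ R) = 1 − 0.544 = 0.456
¬¬(P ∧ R) = 1 − 0.456 = 0.544
¬¬¬(P ∧ R) = 1 − 0.544 = 0.456
0 ⇒ ¬¬¬(P ∧ R) = min(1, 1 − 0.000 + 0.456) = min(1, 1.456) = 1.000
¬(0 ⇒ ¬¬¬(P ∧ R)) = 1 − 1.000 = 0.000
¬P = 1 − 0.544 = 0.456
¬P ≡ R = 1 − |0.456 − 0.551| = 1 − 0.095 = 0.905
P ⇒ Q = min(1, 1 − 0.544 + 0.431) = min(1, 0.887) = 0.887
(¬P ≡ R) ∧ (P ⇒ Q) = min(0.905, 0.887) = 0.887
¬(0 ⇒ ¬¬¬(P ∧ R)) ≡ ((¬P ≡ R) ∧ (P ⇒ Q)) = 1 − |0.000 − 0.887| = 1 − 0.887 = 0.113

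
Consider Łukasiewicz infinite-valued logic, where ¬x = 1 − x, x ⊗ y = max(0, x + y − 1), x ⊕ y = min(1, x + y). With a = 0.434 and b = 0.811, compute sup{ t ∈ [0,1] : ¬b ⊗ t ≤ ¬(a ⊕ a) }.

¬b = 1 − 0.811 = 0.189
So the left factor is ¬b = 0.189.
a ⊕ a = min(1, 0.434 + 0.434) = min(1, 0.868) = 0.868
¬(a ⊕ a) = 1 − 0.868 = 0.132
So the right-hand bound is ¬(a ⊕ a) = 0.132.
The residuum of the Łukasiewicz t-norm gives the supremum: min(1, 1 − 0.189 + 0.132).
1 − 0.189 + 0.132 = 0.943, so t = min(1, 0.943) = 0.943.
Check: 0.189 ⊗ 0.943 = max(0, 0.132) = 0.132 ≤ 0.132.

0.943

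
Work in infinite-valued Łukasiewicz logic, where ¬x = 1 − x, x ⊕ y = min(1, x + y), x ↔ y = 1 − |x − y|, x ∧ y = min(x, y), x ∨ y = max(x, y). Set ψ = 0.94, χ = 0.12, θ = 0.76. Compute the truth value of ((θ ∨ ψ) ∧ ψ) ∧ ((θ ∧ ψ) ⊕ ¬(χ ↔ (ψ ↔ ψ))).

θ ∨ ψ = max(0.76, 0.94) = 0.94
(θ ∨ ψ) ∧ ψ = min(0.94, 0.94) = 0.94
θ ∧ ψ = min(0.76, 0.94) = 0.76
ψ ↔ ψ = 1 − |0.94 − 0.94| = 1 − 0.00 = 1.00
χ ↔ (ψ ↔ ψ) = 1 − |0.12 − 1.00| = 1 − 0.88 = 0.12
¬(χ ↔ (ψ ↔ ψ)) = 1 − 0.12 = 0.88
(θ ∧ ψ) ⊕ ¬(χ ↔ (ψ ↔ ψ)) = min(1, 0.76 + 0.88) = min(1, 1.64) = 1.00
((θ ∨ ψ) ∧ ψ) ∧ ((θ ∧ ψ) ⊕ ¬(χ ↔ (ψ ↔ ψ))) = min(0.94, 1.00) = 0.94

0.94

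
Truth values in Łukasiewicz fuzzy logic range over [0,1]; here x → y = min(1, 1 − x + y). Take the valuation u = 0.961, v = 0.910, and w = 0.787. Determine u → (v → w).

v → w = min(1, 1 − 0.910 + 0.787) = min(1, 0.877) = 0.877
u → (v → w) = min(1, 1 − 0.961 + 0.877) = min(1, 0.916) = 0.916

0.916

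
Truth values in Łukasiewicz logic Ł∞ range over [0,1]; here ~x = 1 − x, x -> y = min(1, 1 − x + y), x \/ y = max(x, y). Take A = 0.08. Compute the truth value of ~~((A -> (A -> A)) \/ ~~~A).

A -> A = min(1, 1 − 0.08 + 0.08) = min(1, 1.00) = 1.00
A -> (A -> A) = min(1, 1 − 0.08 + 1.00) = min(1, 1.92) = 1.00
~A = 1 − 0.08 = 0.92
~~A = 1 − 0.92 = 0.08
~~~A = 1 − 0.08 = 0.92
(A -> (A -> A)) \/ ~~~A = max(1.00, 0.92) = 1.00
~((A -> (A -> A)) \/ ~~~A) = 1 − 1.00 = 0.00
~~((A -> (A -> A)) \/ ~~~A) = 1 − 0.00 = 1.00

1.00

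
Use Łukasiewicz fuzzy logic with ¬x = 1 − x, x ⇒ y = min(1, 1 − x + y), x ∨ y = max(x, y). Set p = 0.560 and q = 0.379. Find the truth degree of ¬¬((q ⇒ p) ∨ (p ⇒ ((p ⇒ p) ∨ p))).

q ⇒ p = min(1, 1 − 0.379 + 0.560) = min(1, 1.181) = 1.000
p ⇒ p = min(1, 1 − 0.560 + 0.560) = min(1, 1.000) = 1.000
(p ⇒ p) ∨ p = max(1.000, 0.560) = 1.000
p ⇒ ((p ⇒ p) ∨ p) = min(1, 1 − 0.560 + 1.000) = min(1, 1.440) = 1.000
(q ⇒ p) ∨ (p ⇒ ((p ⇒ p) ∨ p)) = max(1.000, 1.000) = 1.000
¬((q ⇒ p) ∨ (p ⇒ ((p ⇒ p) ∨ p))) = 1 − 1.000 = 0.000
¬¬((q ⇒ p) ∨ (p ⇒ ((p ⇒ p) ∨ p))) = 1 − 0.000 = 1.000

1.000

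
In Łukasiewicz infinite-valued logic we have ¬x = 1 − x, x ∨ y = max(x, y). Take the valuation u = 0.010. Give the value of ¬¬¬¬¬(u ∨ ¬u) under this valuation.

0.010

¬u = 1 − 0.010 = 0.990
u ∨ ¬u = max(0.010, 0.990) = 0.990
¬(u ∨ ¬u) = 1 − 0.990 = 0.010
¬¬(u ∨ ¬u) = 1 − 0.010 = 0.990
¬¬¬(u ∨ ¬u) = 1 − 0.990 = 0.010
¬¬¬¬(u ∨ ¬u) = 1 − 0.010 = 0.990
¬¬¬¬¬(u ∨ ¬u) = 1 − 0.990 = 0.010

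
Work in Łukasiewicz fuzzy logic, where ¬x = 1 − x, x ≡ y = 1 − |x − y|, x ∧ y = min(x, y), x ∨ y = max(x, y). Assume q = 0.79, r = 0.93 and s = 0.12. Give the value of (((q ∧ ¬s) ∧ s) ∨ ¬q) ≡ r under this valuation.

0.28

¬s = 1 − 0.12 = 0.88
q ∧ ¬s = min(0.79, 0.88) = 0.79
(q ∧ ¬s) ∧ s = min(0.79, 0.12) = 0.12
¬q = 1 − 0.79 = 0.21
((q ∧ ¬s) ∧ s) ∨ ¬q = max(0.12, 0.21) = 0.21
(((q ∧ ¬s) ∧ s) ∨ ¬q) ≡ r = 1 − |0.21 − 0.93| = 1 − 0.72 = 0.28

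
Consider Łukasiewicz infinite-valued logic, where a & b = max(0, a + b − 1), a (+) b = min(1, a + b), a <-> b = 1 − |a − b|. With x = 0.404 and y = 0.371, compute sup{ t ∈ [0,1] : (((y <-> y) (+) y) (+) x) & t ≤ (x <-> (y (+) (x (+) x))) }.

0.404

y <-> y = 1 − |0.371 − 0.371| = 1 − 0.000 = 1.000
(y <-> y) (+) y = min(1, 1.000 + 0.371) = min(1, 1.371) = 1.000
((y <-> y) (+) y) (+) x = min(1, 1.000 + 0.404) = min(1, 1.404) = 1.000
So the left factor is ((y <-> y) (+) y) (+) x = 1.000.
x (+) x = min(1, 0.404 + 0.404) = min(1, 0.808) = 0.808
y (+) (x (+) x) = min(1, 0.371 + 0.808) = min(1, 1.179) = 1.000
x <-> (y (+) (x (+) x)) = 1 − |0.404 − 1.000| = 1 − 0.596 = 0.404
So the right-hand bound is x <-> (y (+) (x (+) x)) = 0.404.
The residuum of the Łukasiewicz t-norm gives the supremum: min(1, 1 − 1.000 + 0.404).
1 − 1.000 + 0.404 = 0.404, so t = min(1, 0.404) = 0.404.
Check: 1.000 & 0.404 = max(0, 0.404) = 0.404 ≤ 0.404.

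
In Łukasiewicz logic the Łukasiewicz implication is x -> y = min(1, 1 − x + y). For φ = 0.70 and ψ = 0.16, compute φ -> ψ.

φ -> ψ = min(1, 1 − 0.70 + 0.16) = min(1, 0.46) = 0.46
For comparison, the Gödel implication (1 if x ≤ y else y) would give 0.16.

0.46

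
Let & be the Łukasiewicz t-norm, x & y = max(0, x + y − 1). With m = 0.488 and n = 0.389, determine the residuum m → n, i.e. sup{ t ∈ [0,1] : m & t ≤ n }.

0.901

The residuum of the Łukasiewicz t-norm gives the supremum: min(1, 1 − 0.488 + 0.389).
1 − 0.488 + 0.389 = 0.901, so t = min(1, 0.901) = 0.901.
Check: 0.488 & 0.901 = max(0, 0.389) = 0.389 ≤ 0.389.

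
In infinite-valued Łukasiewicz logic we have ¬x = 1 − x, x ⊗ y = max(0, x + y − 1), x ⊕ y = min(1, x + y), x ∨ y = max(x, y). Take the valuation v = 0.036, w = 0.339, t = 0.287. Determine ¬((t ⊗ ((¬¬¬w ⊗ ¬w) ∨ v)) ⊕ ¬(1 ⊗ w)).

0.339

¬w = 1 − 0.339 = 0.661
¬¬w = 1 − 0.661 = 0.339
¬¬¬w = 1 − 0.339 = 0.661
¬¬¬w ⊗ ¬w = max(0, 0.661 + 0.661 − 1) = max(0, 0.322) = 0.322
(¬¬¬w ⊗ ¬w) ∨ v = max(0.322, 0.036) = 0.322
t ⊗ ((¬¬¬w ⊗ ¬w) ∨ v) = max(0, 0.287 + 0.322 − 1) = max(0, -0.391) = 0.000
1 ⊗ w = max(0, 1.000 + 0.339 − 1) = max(0, 0.339) = 0.339
¬(1 ⊗ w) = 1 − 0.339 = 0.661
(t ⊗ ((¬¬¬w ⊗ ¬w) ∨ v)) ⊕ ¬(1 ⊗ w) = min(1, 0.000 + 0.661) = min(1, 0.661) = 0.661
¬((t ⊗ ((¬¬¬w ⊗ ¬w) ∨ v)) ⊕ ¬(1 ⊗ w)) = 1 − 0.661 = 0.339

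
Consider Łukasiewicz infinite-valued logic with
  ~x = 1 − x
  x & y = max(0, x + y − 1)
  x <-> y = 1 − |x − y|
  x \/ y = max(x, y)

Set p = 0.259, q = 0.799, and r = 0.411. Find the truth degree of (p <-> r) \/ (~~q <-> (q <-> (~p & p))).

0.848

p <-> r = 1 − |0.259 − 0.411| = 1 − 0.152 = 0.848
~q = 1 − 0.799 = 0.201
~~q = 1 − 0.201 = 0.799
~p = 1 − 0.259 = 0.741
~p & p = max(0, 0.741 + 0.259 − 1) = max(0, 0.000) = 0.000
q <-> (~p & p) = 1 − |0.799 − 0.000| = 1 − 0.799 = 0.201
~~q <-> (q <-> (~p & p)) = 1 − |0.799 − 0.201| = 1 − 0.598 = 0.402
(p <-> r) \/ (~~q <-> (q <-> (~p & p))) = max(0.848, 0.402) = 0.848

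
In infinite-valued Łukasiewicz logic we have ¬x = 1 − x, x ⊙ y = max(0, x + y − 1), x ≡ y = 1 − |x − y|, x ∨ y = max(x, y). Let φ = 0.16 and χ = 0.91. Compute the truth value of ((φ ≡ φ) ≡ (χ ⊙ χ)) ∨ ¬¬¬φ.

φ ≡ φ = 1 − |0.16 − 0.16| = 1 − 0.00 = 1.00
χ ⊙ χ = max(0, 0.91 + 0.91 − 1) = max(0, 0.82) = 0.82
(φ ≡ φ) ≡ (χ ⊙ χ) = 1 − |1.00 − 0.82| = 1 − 0.18 = 0.82
¬φ = 1 − 0.16 = 0.84
¬¬φ = 1 − 0.84 = 0.16
¬¬¬φ = 1 − 0.16 = 0.84
((φ ≡ φ) ≡ (χ ⊙ χ)) ∨ ¬¬¬φ = max(0.82, 0.84) = 0.84

0.84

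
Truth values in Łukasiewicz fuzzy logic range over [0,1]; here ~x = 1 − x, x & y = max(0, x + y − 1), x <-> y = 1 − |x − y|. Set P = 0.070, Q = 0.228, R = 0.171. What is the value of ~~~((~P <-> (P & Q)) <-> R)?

~P = 1 − 0.070 = 0.930
P & Q = max(0, 0.070 + 0.228 − 1) = max(0, -0.702) = 0.000
~P <-> (P & Q) = 1 − |0.930 − 0.000| = 1 − 0.930 = 0.070
(~P <-> (P & Q)) <-> R = 1 − |0.070 − 0.171| = 1 − 0.101 = 0.899
~((~P <-> (P & Q)) <-> R) = 1 − 0.899 = 0.101
~~((~P <-> (P & Q)) <-> R) = 1 − 0.101 = 0.899
~~~((~P <-> (P & Q)) <-> R) = 1 − 0.899 = 0.101

0.101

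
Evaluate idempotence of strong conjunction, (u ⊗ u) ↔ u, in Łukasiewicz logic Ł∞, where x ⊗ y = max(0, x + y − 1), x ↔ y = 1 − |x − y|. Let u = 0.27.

0.73

u ⊗ u = max(0, 0.27 + 0.27 − 1) = max(0, -0.46) = 0.00
(u ⊗ u) ↔ u = 1 − |0.00 − 0.27| = 1 − 0.27 = 0.73
(The value 0.73 < 1 shows this instance is not satisfied; fails in Ł∞ since a ⊗ a = max(0, 2a−1) ≠ a in general.)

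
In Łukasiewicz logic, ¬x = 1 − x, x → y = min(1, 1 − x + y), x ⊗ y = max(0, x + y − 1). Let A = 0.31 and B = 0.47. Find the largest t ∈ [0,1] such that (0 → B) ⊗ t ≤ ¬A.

0 → B = min(1, 1 − 0.00 + 0.47) = min(1, 1.47) = 1.00
So the left factor is 0 → B = 1.00.
¬A = 1 − 0.31 = 0.69
So the right-hand bound is ¬A = 0.69.
The residuum of the Łukasiewicz t-norm gives the supremum: min(1, 1 − 1.00 + 0.69).
1 − 1.00 + 0.69 = 0.69, so t = min(1, 0.69) = 0.69.
Check: 1.00 ⊗ 0.69 = max(0, 0.69) = 0.69 ≤ 0.69.

0.69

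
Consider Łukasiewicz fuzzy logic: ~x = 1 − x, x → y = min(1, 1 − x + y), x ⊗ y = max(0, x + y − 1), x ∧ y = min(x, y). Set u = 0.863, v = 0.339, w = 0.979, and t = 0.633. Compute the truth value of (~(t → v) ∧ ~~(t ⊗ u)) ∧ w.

t → v = min(1, 1 − 0.633 + 0.339) = min(1, 0.706) = 0.706
~(t → v) = 1 − 0.706 = 0.294
t ⊗ u = max(0, 0.633 + 0.863 − 1) = max(0, 0.496) = 0.496
~(t ⊗ u) = 1 − 0.496 = 0.504
~~(t ⊗ u) = 1 − 0.504 = 0.496
~(t → v) ∧ ~~(t ⊗ u) = min(0.294, 0.496) = 0.294
(~(t → v) ∧ ~~(t ⊗ u)) ∧ w = min(0.294, 0.979) = 0.294

0.294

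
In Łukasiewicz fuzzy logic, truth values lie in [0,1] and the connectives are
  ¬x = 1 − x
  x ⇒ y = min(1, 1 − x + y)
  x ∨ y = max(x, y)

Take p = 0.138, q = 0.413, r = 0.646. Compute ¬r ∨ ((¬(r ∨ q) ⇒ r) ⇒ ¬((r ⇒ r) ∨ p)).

0.354

¬r = 1 − 0.646 = 0.354
r ∨ q = max(0.646, 0.413) = 0.646
¬(r ∨ q) = 1 − 0.646 = 0.354
¬(r ∨ q) ⇒ r = min(1, 1 − 0.354 + 0.646) = min(1, 1.292) = 1.000
r ⇒ r = min(1, 1 − 0.646 + 0.646) = min(1, 1.000) = 1.000
(r ⇒ r) ∨ p = max(1.000, 0.138) = 1.000
¬((r ⇒ r) ∨ p) = 1 − 1.000 = 0.000
(¬(r ∨ q) ⇒ r) ⇒ ¬((r ⇒ r) ∨ p) = min(1, 1 − 1.000 + 0.000) = min(1, 0.000) = 0.000
¬r ∨ ((¬(r ∨ q) ⇒ r) ⇒ ¬((r ⇒ r) ∨ p)) = max(0.354, 0.000) = 0.354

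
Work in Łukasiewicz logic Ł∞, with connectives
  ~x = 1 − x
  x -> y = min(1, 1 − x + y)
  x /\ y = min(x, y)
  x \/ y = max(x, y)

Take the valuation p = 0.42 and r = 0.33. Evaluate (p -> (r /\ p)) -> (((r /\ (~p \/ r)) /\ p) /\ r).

0.42

r /\ p = min(0.33, 0.42) = 0.33
p -> (r /\ p) = min(1, 1 − 0.42 + 0.33) = min(1, 0.91) = 0.91
~p = 1 − 0.42 = 0.58
~p \/ r = max(0.58, 0.33) = 0.58
r /\ (~p \/ r) = min(0.33, 0.58) = 0.33
(r /\ (~p \/ r)) /\ p = min(0.33, 0.42) = 0.33
((r /\ (~p \/ r)) /\ p) /\ r = min(0.33, 0.33) = 0.33
(p -> (r /\ p)) -> (((r /\ (~p \/ r)) /\ p) /\ r) = min(1, 1 − 0.91 + 0.33) = min(1, 0.42) = 0.42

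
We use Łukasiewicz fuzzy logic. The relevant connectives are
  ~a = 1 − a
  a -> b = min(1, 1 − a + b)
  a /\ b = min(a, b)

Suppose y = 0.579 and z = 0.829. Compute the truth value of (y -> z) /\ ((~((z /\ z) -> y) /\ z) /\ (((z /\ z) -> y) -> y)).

0.250

y -> z = min(1, 1 − 0.579 + 0.829) = min(1, 1.250) = 1.000
z /\ z = min(0.829, 0.829) = 0.829
(z /\ z) -> y = min(1, 1 − 0.829 + 0.579) = min(1, 0.750) = 0.750
~((z /\ z) -> y) = 1 − 0.750 = 0.250
~((z /\ z) -> y) /\ z = min(0.250, 0.829) = 0.250
((z /\ z) -> y) -> y = min(1, 1 − 0.750 + 0.579) = min(1, 0.829) = 0.829
(~((z /\ z) -> y) /\ z) /\ (((z /\ z) -> y) -> y) = min(0.250, 0.829) = 0.250
(y -> z) /\ ((~((z /\ z) -> y) /\ z) /\ (((z /\ z) -> y) -> y)) = min(1.000, 0.250) = 0.250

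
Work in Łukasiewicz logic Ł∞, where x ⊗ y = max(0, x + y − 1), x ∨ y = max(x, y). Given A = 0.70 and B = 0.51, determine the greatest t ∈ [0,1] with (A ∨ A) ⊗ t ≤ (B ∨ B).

0.81

A ∨ A = max(0.70, 0.70) = 0.70
So the left factor is A ∨ A = 0.70.
B ∨ B = max(0.51, 0.51) = 0.51
So the right-hand bound is B ∨ B = 0.51.
The residuum of the Łukasiewicz t-norm gives the supremum: min(1, 1 − 0.70 + 0.51).
1 − 0.70 + 0.51 = 0.81, so t = min(1, 0.81) = 0.81.
Check: 0.70 ⊗ 0.81 = max(0, 0.51) = 0.51 ≤ 0.51.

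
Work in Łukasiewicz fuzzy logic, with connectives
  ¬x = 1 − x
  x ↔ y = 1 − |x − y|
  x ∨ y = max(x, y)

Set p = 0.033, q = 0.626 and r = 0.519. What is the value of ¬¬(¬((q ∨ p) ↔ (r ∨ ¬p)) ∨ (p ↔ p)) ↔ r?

q ∨ p = max(0.626, 0.033) = 0.626
¬p = 1 − 0.033 = 0.967
r ∨ ¬p = max(0.519, 0.967) = 0.967
(q ∨ p) ↔ (r ∨ ¬p) = 1 − |0.626 − 0.967| = 1 − 0.341 = 0.659
¬((q ∨ p) ↔ (r ∨ ¬p)) = 1 − 0.659 = 0.341
p ↔ p = 1 − |0.033 − 0.033| = 1 − 0.000 = 1.000
¬((q ∨ p) ↔ (r ∨ ¬p)) ∨ (p ↔ p) = max(0.341, 1.000) = 1.000
¬(¬((q ∨ p) ↔ (r ∨ ¬p)) ∨ (p ↔ p)) = 1 − 1.000 = 0.000
¬¬(¬((q ∨ p) ↔ (r ∨ ¬p)) ∨ (p ↔ p)) = 1 − 0.000 = 1.000
¬¬(¬((q ∨ p) ↔ (r ∨ ¬p)) ∨ (p ↔ p)) ↔ r = 1 − |1.000 − 0.519| = 1 − 0.481 = 0.519

0.519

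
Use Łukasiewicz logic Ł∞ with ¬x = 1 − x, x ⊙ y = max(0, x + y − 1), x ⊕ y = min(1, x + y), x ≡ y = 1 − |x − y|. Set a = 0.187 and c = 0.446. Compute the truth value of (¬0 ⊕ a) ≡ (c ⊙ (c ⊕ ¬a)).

0.446

¬0 = 1 − 0.000 = 1.000
¬0 ⊕ a = min(1, 1.000 + 0.187) = min(1, 1.187) = 1.000
¬a = 1 − 0.187 = 0.813
c ⊕ ¬a = min(1, 0.446 + 0.813) = min(1, 1.259) = 1.000
c ⊙ (c ⊕ ¬a) = max(0, 0.446 + 1.000 − 1) = max(0, 0.446) = 0.446
(¬0 ⊕ a) ≡ (c ⊙ (c ⊕ ¬a)) = 1 − |1.000 − 0.446| = 1 − 0.554 = 0.446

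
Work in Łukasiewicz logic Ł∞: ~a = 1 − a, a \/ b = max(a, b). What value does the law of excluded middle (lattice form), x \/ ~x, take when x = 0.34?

~x = 1 − 0.34 = 0.66
x \/ ~x = max(0.34, 0.66) = 0.66
(The value 0.66 < 1 shows this instance is not satisfied; not a Ł∞-tautology — its value is max(a, 1−a).)

0.66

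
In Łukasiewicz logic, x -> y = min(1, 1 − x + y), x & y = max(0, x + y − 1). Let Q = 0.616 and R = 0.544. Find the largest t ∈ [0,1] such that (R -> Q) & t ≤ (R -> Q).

R -> Q = min(1, 1 − 0.544 + 0.616) = min(1, 1.072) = 1.000
So the left factor is R -> Q = 1.000.
So the right-hand bound is R -> Q = 1.000.
The residuum of the Łukasiewicz t-norm gives the supremum: min(1, 1 − 1.000 + 1.000).
1 − 1.000 + 1.000 = 1.000, so t = min(1, 1.000) = 1.000.
Check: 1.000 & 1.000 = max(0, 1.000) = 1.000 ≤ 1.000.

1.000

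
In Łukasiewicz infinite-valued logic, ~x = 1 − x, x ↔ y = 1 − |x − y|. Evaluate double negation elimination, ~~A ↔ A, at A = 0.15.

~A = 1 − 0.15 = 0.85
~~A = 1 − 0.85 = 0.15
~~A ↔ A = 1 − |0.15 − 0.15| = 1 − 0.00 = 1.00
(As expected: always 1 in Ł∞ since negation is involutive.)

1.00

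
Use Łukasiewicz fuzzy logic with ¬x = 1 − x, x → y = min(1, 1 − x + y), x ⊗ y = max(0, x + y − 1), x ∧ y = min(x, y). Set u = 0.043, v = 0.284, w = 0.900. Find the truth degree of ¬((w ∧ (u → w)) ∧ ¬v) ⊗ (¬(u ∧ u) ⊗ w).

0.141

u → w = min(1, 1 − 0.043 + 0.900) = min(1, 1.857) = 1.000
w ∧ (u → w) = min(0.900, 1.000) = 0.900
¬v = 1 − 0.284 = 0.716
(w ∧ (u → w)) ∧ ¬v = min(0.900, 0.716) = 0.716
¬((w ∧ (u → w)) ∧ ¬v) = 1 − 0.716 = 0.284
u ∧ u = min(0.043, 0.043) = 0.043
¬(u ∧ u) = 1 − 0.043 = 0.957
¬(u ∧ u) ⊗ w = max(0, 0.957 + 0.900 − 1) = max(0, 0.857) = 0.857
¬((w ∧ (u → w)) ∧ ¬v) ⊗ (¬(u ∧ u) ⊗ w) = max(0, 0.284 + 0.857 − 1) = max(0, 0.141) = 0.141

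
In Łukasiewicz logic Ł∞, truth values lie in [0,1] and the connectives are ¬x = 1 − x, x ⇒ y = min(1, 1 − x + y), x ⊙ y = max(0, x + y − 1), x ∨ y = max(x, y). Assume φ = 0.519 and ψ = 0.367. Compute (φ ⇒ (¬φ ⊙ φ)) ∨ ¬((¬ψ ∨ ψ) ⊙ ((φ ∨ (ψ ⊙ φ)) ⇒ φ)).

0.481

¬φ = 1 − 0.519 = 0.481
¬φ ⊙ φ = max(0, 0.481 + 0.519 − 1) = max(0, 0.000) = 0.000
φ ⇒ (¬φ ⊙ φ) = min(1, 1 − 0.519 + 0.000) = min(1, 0.481) = 0.481
¬ψ = 1 − 0.367 = 0.633
¬ψ ∨ ψ = max(0.633, 0.367) = 0.633
ψ ⊙ φ = max(0, 0.367 + 0.519 − 1) = max(0, -0.114) = 0.000
φ ∨ (ψ ⊙ φ) = max(0.519, 0.000) = 0.519
(φ ∨ (ψ ⊙ φ)) ⇒ φ = min(1, 1 − 0.519 + 0.519) = min(1, 1.000) = 1.000
(¬ψ ∨ ψ) ⊙ ((φ ∨ (ψ ⊙ φ)) ⇒ φ) = max(0, 0.633 + 1.000 − 1) = max(0, 0.633) = 0.633
¬((¬ψ ∨ ψ) ⊙ ((φ ∨ (ψ ⊙ φ)) ⇒ φ)) = 1 − 0.633 = 0.367
(φ ⇒ (¬φ ⊙ φ)) ∨ ¬((¬ψ ∨ ψ) ⊙ ((φ ∨ (ψ ⊙ φ)) ⇒ φ)) = max(0.481, 0.367) = 0.481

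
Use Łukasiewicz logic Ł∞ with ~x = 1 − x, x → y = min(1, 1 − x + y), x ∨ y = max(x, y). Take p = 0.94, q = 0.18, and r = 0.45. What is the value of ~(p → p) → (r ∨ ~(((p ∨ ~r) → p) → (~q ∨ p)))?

p → p = min(1, 1 − 0.94 + 0.94) = min(1, 1.00) = 1.00
~(p → p) = 1 − 1.00 = 0.00
~r = 1 − 0.45 = 0.55
p ∨ ~r = max(0.94, 0.55) = 0.94
(p ∨ ~r) → p = min(1, 1 − 0.94 + 0.94) = min(1, 1.00) = 1.00
~q = 1 − 0.18 = 0.82
~q ∨ p = max(0.82, 0.94) = 0.94
((p ∨ ~r) → p) → (~q ∨ p) = min(1, 1 − 1.00 + 0.94) = min(1, 0.94) = 0.94
~(((p ∨ ~r) → p) → (~q ∨ p)) = 1 − 0.94 = 0.06
r ∨ ~(((p ∨ ~r) → p) → (~q ∨ p)) = max(0.45, 0.06) = 0.45
~(p → p) → (r ∨ ~(((p ∨ ~r) → p) → (~q ∨ p))) = min(1, 1 − 0.00 + 0.45) = min(1, 1.45) = 1.00

1.00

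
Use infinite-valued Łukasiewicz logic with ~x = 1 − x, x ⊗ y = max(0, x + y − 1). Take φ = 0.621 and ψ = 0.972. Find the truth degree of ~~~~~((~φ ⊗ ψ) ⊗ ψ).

~φ = 1 − 0.621 = 0.379
~φ ⊗ ψ = max(0, 0.379 + 0.972 − 1) = max(0, 0.351) = 0.351
(~φ ⊗ ψ) ⊗ ψ = max(0, 0.351 + 0.972 − 1) = max(0, 0.323) = 0.323
~((~φ ⊗ ψ) ⊗ ψ) = 1 − 0.323 = 0.677
~~((~φ ⊗ ψ) ⊗ ψ) = 1 − 0.677 = 0.323
~~~((~φ ⊗ ψ) ⊗ ψ) = 1 − 0.323 = 0.677
~~~~((~φ ⊗ ψ) ⊗ ψ) = 1 − 0.677 = 0.323
~~~~~((~φ ⊗ ψ) ⊗ ψ) = 1 − 0.323 = 0.677

0.677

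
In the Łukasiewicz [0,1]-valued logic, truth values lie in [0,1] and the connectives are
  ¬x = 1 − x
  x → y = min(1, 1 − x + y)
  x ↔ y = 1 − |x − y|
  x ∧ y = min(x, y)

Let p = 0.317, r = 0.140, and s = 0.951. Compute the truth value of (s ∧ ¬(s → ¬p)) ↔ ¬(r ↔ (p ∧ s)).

0.909

¬p = 1 − 0.317 = 0.683
s → ¬p = min(1, 1 − 0.951 + 0.683) = min(1, 0.732) = 0.732
¬(s → ¬p) = 1 − 0.732 = 0.268
s ∧ ¬(s → ¬p) = min(0.951, 0.268) = 0.268
p ∧ s = min(0.317, 0.951) = 0.317
r ↔ (p ∧ s) = 1 − |0.140 − 0.317| = 1 − 0.177 = 0.823
¬(r ↔ (p ∧ s)) = 1 − 0.823 = 0.177
(s ∧ ¬(s → ¬p)) ↔ ¬(r ↔ (p ∧ s)) = 1 − |0.268 − 0.177| = 1 − 0.091 = 0.909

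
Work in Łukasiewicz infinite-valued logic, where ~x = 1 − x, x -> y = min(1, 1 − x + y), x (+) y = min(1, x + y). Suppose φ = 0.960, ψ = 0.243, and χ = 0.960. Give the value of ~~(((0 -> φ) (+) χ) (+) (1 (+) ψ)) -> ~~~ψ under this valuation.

0.757

0 -> φ = min(1, 1 − 0.000 + 0.960) = min(1, 1.960) = 1.000
(0 -> φ) (+) χ = min(1, 1.000 + 0.960) = min(1, 1.960) = 1.000
1 (+) ψ = min(1, 1.000 + 0.243) = min(1, 1.243) = 1.000
((0 -> φ) (+) χ) (+) (1 (+) ψ) = min(1, 1.000 + 1.000) = min(1, 2.000) = 1.000
~(((0 -> φ) (+) χ) (+) (1 (+) ψ)) = 1 − 1.000 = 0.000
~~(((0 -> φ) (+) χ) (+) (1 (+) ψ)) = 1 − 0.000 = 1.000
~ψ = 1 − 0.243 = 0.757
~~ψ = 1 − 0.757 = 0.243
~~~ψ = 1 − 0.243 = 0.757
~~(((0 -> φ) (+) χ) (+) (1 (+) ψ)) -> ~~~ψ = min(1, 1 − 1.000 + 0.757) = min(1, 0.757) = 0.757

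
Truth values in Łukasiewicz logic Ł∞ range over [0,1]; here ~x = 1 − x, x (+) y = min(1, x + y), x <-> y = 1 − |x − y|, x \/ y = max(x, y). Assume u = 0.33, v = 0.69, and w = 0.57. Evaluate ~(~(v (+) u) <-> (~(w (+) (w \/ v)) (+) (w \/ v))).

v (+) u = min(1, 0.69 + 0.33) = min(1, 1.02) = 1.00
~(v (+) u) = 1 − 1.00 = 0.00
w \/ v = max(0.57, 0.69) = 0.69
w (+) (w \/ v) = min(1, 0.57 + 0.69) = min(1, 1.26) = 1.00
~(w (+) (w \/ v)) = 1 − 1.00 = 0.00
~(w (+) (w \/ v)) (+) (w \/ v) = min(1, 0.00 + 0.69) = min(1, 0.69) = 0.69
~(v (+) u) <-> (~(w (+) (w \/ v)) (+) (w \/ v)) = 1 − |0.00 − 0.69| = 1 − 0.69 = 0.31
~(~(v (+) u) <-> (~(w (+) (w \/ v)) (+) (w \/ v))) = 1 − 0.31 = 0.69

0.69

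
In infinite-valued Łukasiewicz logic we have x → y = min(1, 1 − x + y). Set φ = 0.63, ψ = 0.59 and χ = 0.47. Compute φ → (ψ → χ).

ψ → χ = min(1, 1 − 0.59 + 0.47) = min(1, 0.88) = 0.88
φ → (ψ → χ) = min(1, 1 − 0.63 + 0.88) = min(1, 1.25) = 1.00

1.00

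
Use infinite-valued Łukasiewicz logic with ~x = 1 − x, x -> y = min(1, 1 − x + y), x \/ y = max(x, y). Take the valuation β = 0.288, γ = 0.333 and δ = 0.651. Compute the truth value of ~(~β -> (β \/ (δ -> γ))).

~β = 1 − 0.288 = 0.712
δ -> γ = min(1, 1 − 0.651 + 0.333) = min(1, 0.682) = 0.682
β \/ (δ -> γ) = max(0.288, 0.682) = 0.682
~β -> (β \/ (δ -> γ)) = min(1, 1 − 0.712 + 0.682) = min(1, 0.970) = 0.970
~(~β -> (β \/ (δ -> γ))) = 1 − 0.970 = 0.030

0.030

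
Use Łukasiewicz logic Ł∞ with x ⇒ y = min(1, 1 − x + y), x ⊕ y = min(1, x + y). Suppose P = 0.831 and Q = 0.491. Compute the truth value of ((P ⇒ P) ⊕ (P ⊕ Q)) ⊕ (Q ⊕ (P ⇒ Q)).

P ⇒ P = min(1, 1 − 0.831 + 0.831) = min(1, 1.000) = 1.000
P ⊕ Q = min(1, 0.831 + 0.491) = min(1, 1.322) = 1.000
(P ⇒ P) ⊕ (P ⊕ Q) = min(1, 1.000 + 1.000) = min(1, 2.000) = 1.000
P ⇒ Q = min(1, 1 − 0.831 + 0.491) = min(1, 0.660) = 0.660
Q ⊕ (P ⇒ Q) = min(1, 0.491 + 0.660) = min(1, 1.151) = 1.000
((P ⇒ P) ⊕ (P ⊕ Q)) ⊕ (Q ⊕ (P ⇒ Q)) = min(1, 1.000 + 1.000) = min(1, 2.000) = 1.000

1.000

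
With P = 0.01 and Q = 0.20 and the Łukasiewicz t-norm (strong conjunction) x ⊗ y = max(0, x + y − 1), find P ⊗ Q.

0.00

P ⊗ Q = max(0, 0.01 + 0.20 − 1) = max(0, -0.79) = 0.00
For comparison, the Gödel (minimum) t-norm min(x, y) would give 0.01.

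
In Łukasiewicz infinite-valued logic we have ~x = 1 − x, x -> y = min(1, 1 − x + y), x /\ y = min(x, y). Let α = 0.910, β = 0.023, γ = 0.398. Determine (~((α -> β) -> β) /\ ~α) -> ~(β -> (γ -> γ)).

α -> β = min(1, 1 − 0.910 + 0.023) = min(1, 0.113) = 0.113
(α -> β) -> β = min(1, 1 − 0.113 + 0.023) = min(1, 0.910) = 0.910
~((α -> β) -> β) = 1 − 0.910 = 0.090
~α = 1 − 0.910 = 0.090
~((α -> β) -> β) /\ ~α = min(0.090, 0.090) = 0.090
γ -> γ = min(1, 1 − 0.398 + 0.398) = min(1, 1.000) = 1.000
β -> (γ -> γ) = min(1, 1 − 0.023 + 1.000) = min(1, 1.977) = 1.000
~(β -> (γ -> γ)) = 1 − 1.000 = 0.000
(~((α -> β) -> β) /\ ~α) -> ~(β -> (γ -> γ)) = min(1, 1 − 0.090 + 0.000) = min(1, 0.910) = 0.910

0.910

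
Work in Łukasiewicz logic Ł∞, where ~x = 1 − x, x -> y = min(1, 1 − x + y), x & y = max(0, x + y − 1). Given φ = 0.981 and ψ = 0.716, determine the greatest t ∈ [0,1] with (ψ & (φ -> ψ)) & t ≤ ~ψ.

0.833

φ -> ψ = min(1, 1 − 0.981 + 0.716) = min(1, 0.735) = 0.735
ψ & (φ -> ψ) = max(0, 0.716 + 0.735 − 1) = max(0, 0.451) = 0.451
So the left factor is ψ & (φ -> ψ) = 0.451.
~ψ = 1 − 0.716 = 0.284
So the right-hand bound is ~ψ = 0.284.
The residuum of the Łukasiewicz t-norm gives the supremum: min(1, 1 − 0.451 + 0.284).
1 − 0.451 + 0.284 = 0.833, so t = min(1, 0.833) = 0.833.
Check: 0.451 & 0.833 = max(0, 0.284) = 0.284 ≤ 0.284.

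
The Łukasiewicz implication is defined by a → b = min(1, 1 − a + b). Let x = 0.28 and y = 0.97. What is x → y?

1.00

x → y = min(1, 1 − 0.28 + 0.97) = min(1, 1.69) = 1.00
For comparison, the Gödel implication (1 if a ≤ b else b) would give 1.00.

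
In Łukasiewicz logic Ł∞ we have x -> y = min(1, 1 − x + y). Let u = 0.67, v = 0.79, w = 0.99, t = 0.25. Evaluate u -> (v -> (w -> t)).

w -> t = min(1, 1 − 0.99 + 0.25) = min(1, 0.26) = 0.26
v -> (w -> t) = min(1, 1 − 0.79 + 0.26) = min(1, 0.47) = 0.47
u -> (v -> (w -> t)) = min(1, 1 − 0.67 + 0.47) = min(1, 0.80) = 0.80

0.80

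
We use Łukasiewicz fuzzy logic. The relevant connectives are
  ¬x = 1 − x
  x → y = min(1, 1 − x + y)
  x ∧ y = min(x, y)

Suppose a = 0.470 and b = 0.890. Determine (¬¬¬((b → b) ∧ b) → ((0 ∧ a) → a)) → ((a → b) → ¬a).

b → b = min(1, 1 − 0.890 + 0.890) = min(1, 1.000) = 1.000
(b → b) ∧ b = min(1.000, 0.890) = 0.890
¬((b → b) ∧ b) = 1 − 0.890 = 0.110
¬¬((b → b) ∧ b) = 1 − 0.110 = 0.890
¬¬¬((b → b) ∧ b) = 1 − 0.890 = 0.110
0 ∧ a = min(0.000, 0.470) = 0.000
(0 ∧ a) → a = min(1, 1 − 0.000 + 0.470) = min(1, 1.470) = 1.000
¬¬¬((b → b) ∧ b) → ((0 ∧ a) → a) = min(1, 1 − 0.110 + 1.000) = min(1, 1.890) = 1.000
a → b = min(1, 1 − 0.470 + 0.890) = min(1, 1.420) = 1.000
¬a = 1 − 0.470 = 0.530
(a → b) → ¬a = min(1, 1 − 1.000 + 0.530) = min(1, 0.530) = 0.530
(¬¬¬((b → b) ∧ b) → ((0 ∧ a) → a)) → ((a → b) → ¬a) = min(1, 1 − 1.000 + 0.530) = min(1, 0.530) = 0.530

0.530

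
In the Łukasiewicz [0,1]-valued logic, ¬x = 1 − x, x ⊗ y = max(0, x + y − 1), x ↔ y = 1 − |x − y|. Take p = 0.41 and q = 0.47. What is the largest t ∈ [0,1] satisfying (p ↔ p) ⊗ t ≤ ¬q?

0.53

p ↔ p = 1 − |0.41 − 0.41| = 1 − 0.00 = 1.00
So the left factor is p ↔ p = 1.00.
¬q = 1 − 0.47 = 0.53
So the right-hand bound is ¬q = 0.53.
The residuum of the Łukasiewicz t-norm gives the supremum: min(1, 1 − 1.00 + 0.53).
1 − 1.00 + 0.53 = 0.53, so t = min(1, 0.53) = 0.53.
Check: 1.00 ⊗ 0.53 = max(0, 0.53) = 0.53 ≤ 0.53.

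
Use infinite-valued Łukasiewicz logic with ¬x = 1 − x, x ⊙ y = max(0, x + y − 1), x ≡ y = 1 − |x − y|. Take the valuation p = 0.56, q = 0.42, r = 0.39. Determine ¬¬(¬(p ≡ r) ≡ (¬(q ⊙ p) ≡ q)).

0.75

p ≡ r = 1 − |0.56 − 0.39| = 1 − 0.17 = 0.83
¬(p ≡ r) = 1 − 0.83 = 0.17
q ⊙ p = max(0, 0.42 + 0.56 − 1) = max(0, -0.02) = 0.00
¬(q ⊙ p) = 1 − 0.00 = 1.00
¬(q ⊙ p) ≡ q = 1 − |1.00 − 0.42| = 1 − 0.58 = 0.42
¬(p ≡ r) ≡ (¬(q ⊙ p) ≡ q) = 1 − |0.17 − 0.42| = 1 − 0.25 = 0.75
¬(¬(p ≡ r) ≡ (¬(q ⊙ p) ≡ q)) = 1 − 0.75 = 0.25
¬¬(¬(p ≡ r) ≡ (¬(q ⊙ p) ≡ q)) = 1 − 0.25 = 0.75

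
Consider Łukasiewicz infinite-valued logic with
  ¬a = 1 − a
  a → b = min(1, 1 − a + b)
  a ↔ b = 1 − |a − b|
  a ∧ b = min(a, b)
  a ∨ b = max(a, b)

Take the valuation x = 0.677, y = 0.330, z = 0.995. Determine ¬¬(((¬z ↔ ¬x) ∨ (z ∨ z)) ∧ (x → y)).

¬z = 1 − 0.995 = 0.005
¬x = 1 − 0.677 = 0.323
¬z ↔ ¬x = 1 − |0.005 − 0.323| = 1 − 0.318 = 0.682
z ∨ z = max(0.995, 0.995) = 0.995
(¬z ↔ ¬x) ∨ (z ∨ z) = max(0.682, 0.995) = 0.995
x → y = min(1, 1 − 0.677 + 0.330) = min(1, 0.653) = 0.653
((¬z ↔ ¬x) ∨ (z ∨ z)) ∧ (x → y) = min(0.995, 0.653) = 0.653
¬(((¬z ↔ ¬x) ∨ (z ∨ z)) ∧ (x → y)) = 1 − 0.653 = 0.347
¬¬(((¬z ↔ ¬x) ∨ (z ∨ z)) ∧ (x → y)) = 1 − 0.347 = 0.653

0.653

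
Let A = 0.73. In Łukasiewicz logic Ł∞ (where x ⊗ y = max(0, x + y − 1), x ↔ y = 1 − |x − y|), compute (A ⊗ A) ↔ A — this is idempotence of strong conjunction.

0.73

A ⊗ A = max(0, 0.73 + 0.73 − 1) = max(0, 0.46) = 0.46
(A ⊗ A) ↔ A = 1 − |0.46 − 0.73| = 1 − 0.27 = 0.73
(The value 0.73 < 1 shows this instance is not satisfied; fails in Ł∞ since a ⊗ a = max(0, 2a−1) ≠ a in general.)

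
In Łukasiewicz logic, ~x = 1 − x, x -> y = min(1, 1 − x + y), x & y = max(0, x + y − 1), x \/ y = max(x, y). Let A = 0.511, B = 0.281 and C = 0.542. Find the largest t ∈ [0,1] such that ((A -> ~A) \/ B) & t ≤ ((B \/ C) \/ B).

0.564

~A = 1 − 0.511 = 0.489
A -> ~A = min(1, 1 − 0.511 + 0.489) = min(1, 0.978) = 0.978
(A -> ~A) \/ B = max(0.978, 0.281) = 0.978
So the left factor is (A -> ~A) \/ B = 0.978.
B \/ C = max(0.281, 0.542) = 0.542
(B \/ C) \/ B = max(0.542, 0.281) = 0.542
So the right-hand bound is (B \/ C) \/ B = 0.542.
The residuum of the Łukasiewicz t-norm gives the supremum: min(1, 1 − 0.978 + 0.542).
1 − 0.978 + 0.542 = 0.564, so t = min(1, 0.564) = 0.564.
Check: 0.978 & 0.564 = max(0, 0.542) = 0.542 ≤ 0.542.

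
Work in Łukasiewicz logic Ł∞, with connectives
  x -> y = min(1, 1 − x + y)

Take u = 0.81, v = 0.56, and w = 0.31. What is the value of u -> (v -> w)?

0.94

v -> w = min(1, 1 − 0.56 + 0.31) = min(1, 0.75) = 0.75
u -> (v -> w) = min(1, 1 − 0.81 + 0.75) = min(1, 0.94) = 0.94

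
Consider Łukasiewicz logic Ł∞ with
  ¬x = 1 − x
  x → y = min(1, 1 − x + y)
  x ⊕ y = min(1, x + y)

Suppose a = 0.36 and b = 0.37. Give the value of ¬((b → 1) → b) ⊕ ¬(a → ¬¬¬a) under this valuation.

0.63

b → 1 = min(1, 1 − 0.37 + 1.00) = min(1, 1.63) = 1.00
(b → 1) → b = min(1, 1 − 1.00 + 0.37) = min(1, 0.37) = 0.37
¬((b → 1) → b) = 1 − 0.37 = 0.63
¬a = 1 − 0.36 = 0.64
¬¬a = 1 − 0.64 = 0.36
¬¬¬a = 1 − 0.36 = 0.64
a → ¬¬¬a = min(1, 1 − 0.36 + 0.64) = min(1, 1.28) = 1.00
¬(a → ¬¬¬a) = 1 − 1.00 = 0.00
¬((b → 1) → b) ⊕ ¬(a → ¬¬¬a) = min(1, 0.63 + 0.00) = min(1, 0.63) = 0.63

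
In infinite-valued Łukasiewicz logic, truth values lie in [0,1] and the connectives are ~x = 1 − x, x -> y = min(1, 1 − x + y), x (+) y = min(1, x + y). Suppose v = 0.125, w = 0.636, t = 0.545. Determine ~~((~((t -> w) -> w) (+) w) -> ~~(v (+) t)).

0.670

t -> w = min(1, 1 − 0.545 + 0.636) = min(1, 1.091) = 1.000
(t -> w) -> w = min(1, 1 − 1.000 + 0.636) = min(1, 0.636) = 0.636
~((t -> w) -> w) = 1 − 0.636 = 0.364
~((t -> w) -> w) (+) w = min(1, 0.364 + 0.636) = min(1, 1.000) = 1.000
v (+) t = min(1, 0.125 + 0.545) = min(1, 0.670) = 0.670
~(v (+) t) = 1 − 0.670 = 0.330
~~(v (+) t) = 1 − 0.330 = 0.670
(~((t -> w) -> w) (+) w) -> ~~(v (+) t) = min(1, 1 − 1.000 + 0.670) = min(1, 0.670) = 0.670
~((~((t -> w) -> w) (+) w) -> ~~(v (+) t)) = 1 − 0.670 = 0.330
~~((~((t -> w) -> w) (+) w) -> ~~(v (+) t)) = 1 − 0.330 = 0.670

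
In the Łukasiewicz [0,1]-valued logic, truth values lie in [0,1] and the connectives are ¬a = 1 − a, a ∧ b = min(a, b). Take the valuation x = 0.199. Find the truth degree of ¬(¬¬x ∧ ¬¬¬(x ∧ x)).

¬x = 1 − 0.199 = 0.801
¬¬x = 1 − 0.801 = 0.199
x ∧ x = min(0.199, 0.199) = 0.199
¬(x ∧ x) = 1 − 0.199 = 0.801
¬¬(x ∧ x) = 1 − 0.801 = 0.199
¬¬¬(x ∧ x) = 1 − 0.199 = 0.801
¬¬x ∧ ¬¬¬(x ∧ x) = min(0.199, 0.801) = 0.199
¬(¬¬x ∧ ¬¬¬(x ∧ x)) = 1 − 0.199 = 0.801

0.801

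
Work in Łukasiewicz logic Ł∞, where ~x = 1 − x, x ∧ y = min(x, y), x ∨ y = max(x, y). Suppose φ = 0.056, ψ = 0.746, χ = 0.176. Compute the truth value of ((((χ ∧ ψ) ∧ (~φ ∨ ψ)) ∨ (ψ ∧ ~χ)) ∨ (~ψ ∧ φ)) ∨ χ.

χ ∧ ψ = min(0.176, 0.746) = 0.176
~φ = 1 − 0.056 = 0.944
~φ ∨ ψ = max(0.944, 0.746) = 0.944
(χ ∧ ψ) ∧ (~φ ∨ ψ) = min(0.176, 0.944) = 0.176
~χ = 1 − 0.176 = 0.824
ψ ∧ ~χ = min(0.746, 0.824) = 0.746
((χ ∧ ψ) ∧ (~φ ∨ ψ)) ∨ (ψ ∧ ~χ) = max(0.176, 0.746) = 0.746
~ψ = 1 − 0.746 = 0.254
~ψ ∧ φ = min(0.254, 0.056) = 0.056
(((χ ∧ ψ) ∧ (~φ ∨ ψ)) ∨ (ψ ∧ ~χ)) ∨ (~ψ ∧ φ) = max(0.746, 0.056) = 0.746
((((χ ∧ ψ) ∧ (~φ ∨ ψ)) ∨ (ψ ∧ ~χ)) ∨ (~ψ ∧ φ)) ∨ χ = max(0.746, 0.176) = 0.746

0.746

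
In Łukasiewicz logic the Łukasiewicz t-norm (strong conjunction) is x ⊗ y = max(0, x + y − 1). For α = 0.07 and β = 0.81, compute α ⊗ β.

0.00

α ⊗ β = max(0, 0.07 + 0.81 − 1) = max(0, -0.12) = 0.00
For comparison, the Gödel (minimum) t-norm min(x, y) would give 0.07.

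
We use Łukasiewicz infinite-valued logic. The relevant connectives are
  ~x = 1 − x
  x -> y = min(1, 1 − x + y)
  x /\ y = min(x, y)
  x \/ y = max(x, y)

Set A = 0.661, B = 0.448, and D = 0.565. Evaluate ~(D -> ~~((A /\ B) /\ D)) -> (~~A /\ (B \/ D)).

A /\ B = min(0.661, 0.448) = 0.448
(A /\ B) /\ D = min(0.448, 0.565) = 0.448
~((A /\ B) /\ D) = 1 − 0.448 = 0.552
~~((A /\ B) /\ D) = 1 − 0.552 = 0.448
D -> ~~((A /\ B) /\ D) = min(1, 1 − 0.565 + 0.448) = min(1, 0.883) = 0.883
~(D -> ~~((A /\ B) /\ D)) = 1 − 0.883 = 0.117
~A = 1 − 0.661 = 0.339
~~A = 1 − 0.339 = 0.661
B \/ D = max(0.448, 0.565) = 0.565
~~A /\ (B \/ D) = min(0.661, 0.565) = 0.565
~(D -> ~~((A /\ B) /\ D)) -> (~~A /\ (B \/ D)) = min(1, 1 − 0.117 + 0.565) = min(1, 1.448) = 1.000

1.000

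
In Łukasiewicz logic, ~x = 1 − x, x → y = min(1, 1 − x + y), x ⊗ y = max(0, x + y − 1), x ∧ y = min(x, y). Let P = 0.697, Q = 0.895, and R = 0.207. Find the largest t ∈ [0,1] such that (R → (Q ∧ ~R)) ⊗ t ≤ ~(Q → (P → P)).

~R = 1 − 0.207 = 0.793
Q ∧ ~R = min(0.895, 0.793) = 0.793
R → (Q ∧ ~R) = min(1, 1 − 0.207 + 0.793) = min(1, 1.586) = 1.000
So the left factor is R → (Q ∧ ~R) = 1.000.
P → P = min(1, 1 − 0.697 + 0.697) = min(1, 1.000) = 1.000
Q → (P → P) = min(1, 1 − 0.895 + 1.000) = min(1, 1.105) = 1.000
~(Q → (P → P)) = 1 − 1.000 = 0.000
So the right-hand bound is ~(Q → (P → P)) = 0.000.
The residuum of the Łukasiewicz t-norm gives the supremum: min(1, 1 − 1.000 + 0.000).
1 − 1.000 + 0.000 = 0.000, so t = min(1, 0.000) = 0.000.
Check: 1.000 ⊗ 0.000 = max(0, 0.000) = 0.000 ≤ 0.000.

0.000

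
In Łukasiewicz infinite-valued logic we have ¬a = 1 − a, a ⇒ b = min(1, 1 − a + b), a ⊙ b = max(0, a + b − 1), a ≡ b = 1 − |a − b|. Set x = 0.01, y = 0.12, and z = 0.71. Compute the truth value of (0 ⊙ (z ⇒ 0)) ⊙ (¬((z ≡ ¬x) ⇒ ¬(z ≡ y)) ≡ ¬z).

z ⇒ 0 = min(1, 1 − 0.71 + 0.00) = min(1, 0.29) = 0.29
0 ⊙ (z ⇒ 0) = max(0, 0.00 + 0.29 − 1) = max(0, -0.71) = 0.00
¬x = 1 − 0.01 = 0.99
z ≡ ¬x = 1 − |0.71 − 0.99| = 1 − 0.28 = 0.72
z ≡ y = 1 − |0.71 − 0.12| = 1 − 0.59 = 0.41
¬(z ≡ y) = 1 − 0.41 = 0.59
(z ≡ ¬x) ⇒ ¬(z ≡ y) = min(1, 1 − 0.72 + 0.59) = min(1, 0.87) = 0.87
¬((z ≡ ¬x) ⇒ ¬(z ≡ y)) = 1 − 0.87 = 0.13
¬z = 1 − 0.71 = 0.29
¬((z ≡ ¬x) ⇒ ¬(z ≡ y)) ≡ ¬z = 1 − |0.13 − 0.29| = 1 − 0.16 = 0.84
(0 ⊙ (z ⇒ 0)) ⊙ (¬((z ≡ ¬x) ⇒ ¬(z ≡ y)) ≡ ¬z) = max(0, 0.00 + 0.84 − 1) = max(0, -0.16) = 0.00

0.00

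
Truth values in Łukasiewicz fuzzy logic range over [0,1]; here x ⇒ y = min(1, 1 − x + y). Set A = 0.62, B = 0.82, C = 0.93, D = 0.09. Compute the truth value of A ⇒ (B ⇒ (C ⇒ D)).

C ⇒ D = min(1, 1 − 0.93 + 0.09) = min(1, 0.16) = 0.16
B ⇒ (C ⇒ D) = min(1, 1 − 0.82 + 0.16) = min(1, 0.34) = 0.34
A ⇒ (B ⇒ (C ⇒ D)) = min(1, 1 − 0.62 + 0.34) = min(1, 0.72) = 0.72

0.72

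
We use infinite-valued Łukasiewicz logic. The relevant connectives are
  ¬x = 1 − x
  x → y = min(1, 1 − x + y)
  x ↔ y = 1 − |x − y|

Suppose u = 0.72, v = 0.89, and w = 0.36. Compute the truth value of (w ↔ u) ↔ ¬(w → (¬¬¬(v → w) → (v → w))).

0.36

w ↔ u = 1 − |0.36 − 0.72| = 1 − 0.36 = 0.64
v → w = min(1, 1 − 0.89 + 0.36) = min(1, 0.47) = 0.47
¬(v → w) = 1 − 0.47 = 0.53
¬¬(v → w) = 1 − 0.53 = 0.47
¬¬¬(v → w) = 1 − 0.47 = 0.53
¬¬¬(v → w) → (v → w) = min(1, 1 − 0.53 + 0.47) = min(1, 0.94) = 0.94
w → (¬¬¬(v → w) → (v → w)) = min(1, 1 − 0.36 + 0.94) = min(1, 1.58) = 1.00
¬(w → (¬¬¬(v → w) → (v → w))) = 1 − 1.00 = 0.00
(w ↔ u) ↔ ¬(w → (¬¬¬(v → w) → (v → w))) = 1 − |0.64 − 0.00| = 1 − 0.64 = 0.36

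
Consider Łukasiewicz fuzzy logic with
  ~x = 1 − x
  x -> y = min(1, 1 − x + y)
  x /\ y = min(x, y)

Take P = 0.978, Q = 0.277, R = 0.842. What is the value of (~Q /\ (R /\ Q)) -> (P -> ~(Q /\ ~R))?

1.000

~Q = 1 − 0.277 = 0.723
R /\ Q = min(0.842, 0.277) = 0.277
~Q /\ (R /\ Q) = min(0.723, 0.277) = 0.277
~R = 1 − 0.842 = 0.158
Q /\ ~R = min(0.277, 0.158) = 0.158
~(Q /\ ~R) = 1 − 0.158 = 0.842
P -> ~(Q /\ ~R) = min(1, 1 − 0.978 + 0.842) = min(1, 0.864) = 0.864
(~Q /\ (R /\ Q)) -> (P -> ~(Q /\ ~R)) = min(1, 1 − 0.277 + 0.864) = min(1, 1.587) = 1.000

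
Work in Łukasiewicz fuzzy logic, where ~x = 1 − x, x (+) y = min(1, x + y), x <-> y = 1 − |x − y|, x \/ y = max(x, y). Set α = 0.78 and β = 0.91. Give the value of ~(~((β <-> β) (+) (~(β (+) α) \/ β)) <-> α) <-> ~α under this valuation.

0.44

β <-> β = 1 − |0.91 − 0.91| = 1 − 0.00 = 1.00
β (+) α = min(1, 0.91 + 0.78) = min(1, 1.69) = 1.00
~(β (+) α) = 1 − 1.00 = 0.00
~(β (+) α) \/ β = max(0.00, 0.91) = 0.91
(β <-> β) (+) (~(β (+) α) \/ β) = min(1, 1.00 + 0.91) = min(1, 1.91) = 1.00
~((β <-> β) (+) (~(β (+) α) \/ β)) = 1 − 1.00 = 0.00
~((β <-> β) (+) (~(β (+) α) \/ β)) <-> α = 1 − |0.00 − 0.78| = 1 − 0.78 = 0.22
~(~((β <-> β) (+) (~(β (+) α) \/ β)) <-> α) = 1 − 0.22 = 0.78
~α = 1 − 0.78 = 0.22
~(~((β <-> β) (+) (~(β (+) α) \/ β)) <-> α) <-> ~α = 1 − |0.78 − 0.22| = 1 − 0.56 = 0.44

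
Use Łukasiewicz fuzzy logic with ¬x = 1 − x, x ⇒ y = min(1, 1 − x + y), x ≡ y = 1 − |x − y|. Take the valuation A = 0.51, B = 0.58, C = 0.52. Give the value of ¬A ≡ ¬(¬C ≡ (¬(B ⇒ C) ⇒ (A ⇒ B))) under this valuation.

¬A = 1 − 0.51 = 0.49
¬C = 1 − 0.52 = 0.48
B ⇒ C = min(1, 1 − 0.58 + 0.52) = min(1, 0.94) = 0.94
¬(B ⇒ C) = 1 − 0.94 = 0.06
A ⇒ B = min(1, 1 − 0.51 + 0.58) = min(1, 1.07) = 1.00
¬(B ⇒ C) ⇒ (A ⇒ B) = min(1, 1 − 0.06 + 1.00) = min(1, 1.94) = 1.00
¬C ≡ (¬(B ⇒ C) ⇒ (A ⇒ B)) = 1 − |0.48 − 1.00| = 1 − 0.52 = 0.48
¬(¬C ≡ (¬(B ⇒ C) ⇒ (A ⇒ B))) = 1 − 0.48 = 0.52
¬A ≡ ¬(¬C ≡ (¬(B ⇒ C) ⇒ (A ⇒ B))) = 1 − |0.49 − 0.52| = 1 − 0.03 = 0.97

0.97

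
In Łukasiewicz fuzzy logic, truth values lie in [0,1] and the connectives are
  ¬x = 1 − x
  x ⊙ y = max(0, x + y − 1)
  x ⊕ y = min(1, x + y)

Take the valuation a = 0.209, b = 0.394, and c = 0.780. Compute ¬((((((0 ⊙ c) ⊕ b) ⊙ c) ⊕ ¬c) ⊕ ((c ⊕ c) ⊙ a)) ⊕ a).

0 ⊙ c = max(0, 0.000 + 0.780 − 1) = max(0, -0.220) = 0.000
(0 ⊙ c) ⊕ b = min(1, 0.000 + 0.394) = min(1, 0.394) = 0.394
((0 ⊙ c) ⊕ b) ⊙ c = max(0, 0.394 + 0.780 − 1) = max(0, 0.174) = 0.174
¬c = 1 − 0.780 = 0.220
(((0 ⊙ c) ⊕ b) ⊙ c) ⊕ ¬c = min(1, 0.174 + 0.220) = min(1, 0.394) = 0.394
c ⊕ c = min(1, 0.780 + 0.780) = min(1, 1.560) = 1.000
(c ⊕ c) ⊙ a = max(0, 1.000 + 0.209 − 1) = max(0, 0.209) = 0.209
((((0 ⊙ c) ⊕ b) ⊙ c) ⊕ ¬c) ⊕ ((c ⊕ c) ⊙ a) = min(1, 0.394 + 0.209) = min(1, 0.603) = 0.603
(((((0 ⊙ c) ⊕ b) ⊙ c) ⊕ ¬c) ⊕ ((c ⊕ c) ⊙ a)) ⊕ a = min(1, 0.603 + 0.209) = min(1, 0.812) = 0.812
¬((((((0 ⊙ c) ⊕ b) ⊙ c) ⊕ ¬c) ⊕ ((c ⊕ c) ⊙ a)) ⊕ a) = 1 − 0.812 = 0.188

0.188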